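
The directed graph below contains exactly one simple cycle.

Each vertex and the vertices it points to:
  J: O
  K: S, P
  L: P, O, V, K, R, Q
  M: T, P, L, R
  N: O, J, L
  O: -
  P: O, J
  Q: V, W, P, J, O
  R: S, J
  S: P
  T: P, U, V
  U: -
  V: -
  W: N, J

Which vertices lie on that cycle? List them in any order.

L, N, Q, W

DFS with gray/black marking from L:
L gray
  P gray
    O gray
    O black
    J gray
      J→O: O black — skip
    J black
  P black
  L→O: O black — skip
  V gray
  V black
  K gray
    S gray
      S→P: P black — skip
    S black
    K→P: P black — skip
  K black
  R gray
    R→S: S black — skip
    R→J: J black — skip
  R black
  Q gray
    Q→V: V black — skip
    W gray
      N gray
        N→O: O black — skip
        N→J: J black — skip
        N→L: L is gray → back edge
Back edge closes the cycle L → Q → W → N → L; its vertices are {L, N, Q, W}.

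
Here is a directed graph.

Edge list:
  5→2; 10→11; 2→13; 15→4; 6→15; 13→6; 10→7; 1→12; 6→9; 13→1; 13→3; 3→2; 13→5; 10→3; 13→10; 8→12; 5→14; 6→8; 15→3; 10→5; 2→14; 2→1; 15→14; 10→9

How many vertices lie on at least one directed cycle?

A vertex is on a directed cycle iff it belongs to a strongly connected component of size ≥ 2 (or has a self-loop).
The vertices on cycles are {2, 3, 5, 6, 10, 13, 15} — 7 in total.

7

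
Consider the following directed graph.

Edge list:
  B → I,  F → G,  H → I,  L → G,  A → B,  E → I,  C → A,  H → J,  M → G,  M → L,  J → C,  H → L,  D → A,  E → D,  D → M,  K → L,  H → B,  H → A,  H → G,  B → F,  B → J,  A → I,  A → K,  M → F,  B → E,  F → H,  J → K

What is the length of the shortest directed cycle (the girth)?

3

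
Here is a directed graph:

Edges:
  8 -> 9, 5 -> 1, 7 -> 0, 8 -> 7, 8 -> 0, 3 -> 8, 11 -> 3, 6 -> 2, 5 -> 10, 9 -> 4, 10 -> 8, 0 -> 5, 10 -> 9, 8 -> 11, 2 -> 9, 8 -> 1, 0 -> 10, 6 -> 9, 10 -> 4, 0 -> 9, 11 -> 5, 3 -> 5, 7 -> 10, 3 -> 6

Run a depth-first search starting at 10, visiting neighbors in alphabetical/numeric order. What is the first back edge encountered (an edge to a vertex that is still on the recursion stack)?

5→10

DFS from 10 (visiting neighbors in alphabetical/numeric order); mark gray on enter, black on exit:
10 gray
  4 gray
  4 black
  8 gray
    0 gray
      5 gray
        1 gray
        1 black
        5→10: 10 is gray → back edge
First back edge: 5 → 10.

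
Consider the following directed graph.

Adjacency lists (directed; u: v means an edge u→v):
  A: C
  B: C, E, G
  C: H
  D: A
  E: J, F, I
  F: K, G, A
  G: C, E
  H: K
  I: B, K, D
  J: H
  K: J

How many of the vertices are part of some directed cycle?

A vertex is on a directed cycle iff it belongs to a strongly connected component of size ≥ 2 (or has a self-loop).
The vertices on cycles are {B, E, F, G, H, I, J, K} — 8 in total.

8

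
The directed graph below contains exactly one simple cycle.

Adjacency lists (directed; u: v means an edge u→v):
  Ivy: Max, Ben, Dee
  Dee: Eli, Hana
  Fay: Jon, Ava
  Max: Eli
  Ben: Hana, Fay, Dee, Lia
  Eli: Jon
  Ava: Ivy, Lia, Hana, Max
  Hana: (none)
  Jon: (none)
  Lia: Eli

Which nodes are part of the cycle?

Ava, Ben, Fay, Ivy

DFS with gray/black marking from Ava:
Ava gray
  Ivy gray
    Max gray
      Eli gray
        Jon gray
        Jon black
      Eli black
    Max black
    Ben gray
      Hana gray
      Hana black
      Fay gray
        Fay→Jon: Jon black — skip
        Fay→Ava: Ava is gray → back edge
Back edge closes the cycle Ava → Ivy → Ben → Fay → Ava; its vertices are {Ava, Ben, Fay, Ivy}.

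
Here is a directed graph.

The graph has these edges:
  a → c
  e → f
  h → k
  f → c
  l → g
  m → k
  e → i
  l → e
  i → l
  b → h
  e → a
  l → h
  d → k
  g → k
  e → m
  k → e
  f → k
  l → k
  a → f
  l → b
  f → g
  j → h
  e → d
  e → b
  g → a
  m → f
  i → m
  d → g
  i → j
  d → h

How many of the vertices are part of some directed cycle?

A vertex is on a directed cycle iff it belongs to a strongly connected component of size ≥ 2 (or has a self-loop).
The vertices on cycles are {a, b, d, e, f, g, h, i, j, k, l, m} — 12 in total.

12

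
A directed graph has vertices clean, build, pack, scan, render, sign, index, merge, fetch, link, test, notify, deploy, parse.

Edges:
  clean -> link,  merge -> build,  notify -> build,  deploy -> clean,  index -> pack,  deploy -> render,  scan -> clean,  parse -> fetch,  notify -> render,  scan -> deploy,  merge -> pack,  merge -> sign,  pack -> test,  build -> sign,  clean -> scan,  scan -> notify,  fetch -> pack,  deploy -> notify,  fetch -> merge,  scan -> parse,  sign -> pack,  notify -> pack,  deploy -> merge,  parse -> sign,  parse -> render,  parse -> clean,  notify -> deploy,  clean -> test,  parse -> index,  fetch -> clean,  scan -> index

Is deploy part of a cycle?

Yes

deploy is on a cycle iff deploy can reach itself via ≥1 edge.
deploy → notify → deploy — yes.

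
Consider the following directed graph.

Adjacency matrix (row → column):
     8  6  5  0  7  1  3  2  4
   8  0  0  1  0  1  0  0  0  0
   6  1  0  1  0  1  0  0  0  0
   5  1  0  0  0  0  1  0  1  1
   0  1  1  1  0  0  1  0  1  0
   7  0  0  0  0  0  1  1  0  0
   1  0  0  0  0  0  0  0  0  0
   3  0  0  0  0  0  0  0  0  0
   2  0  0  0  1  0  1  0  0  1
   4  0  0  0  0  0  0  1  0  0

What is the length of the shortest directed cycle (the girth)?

2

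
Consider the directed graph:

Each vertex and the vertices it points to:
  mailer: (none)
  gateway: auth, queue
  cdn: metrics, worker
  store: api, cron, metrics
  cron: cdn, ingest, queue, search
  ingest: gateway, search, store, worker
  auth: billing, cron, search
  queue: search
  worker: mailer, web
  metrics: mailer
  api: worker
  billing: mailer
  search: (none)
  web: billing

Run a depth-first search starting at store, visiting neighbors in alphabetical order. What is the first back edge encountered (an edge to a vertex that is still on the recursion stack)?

auth->cron

DFS from store (visiting neighbors in alphabetical order); mark gray on enter, black on exit:
store gray
  api gray
    worker gray
      mailer gray
      mailer black
      web gray
        billing gray
          billing→mailer: mailer black — skip
        billing black
      web black
    worker black
  api black
  cron gray
    cdn gray
      metrics gray
        metrics→mailer: mailer black — skip
      metrics black
      cdn→worker: worker black — skip
    cdn black
    ingest gray
      gateway gray
        auth gray
          auth→billing: billing black — skip
          auth→cron: cron is gray → back edge
First back edge: auth → cron.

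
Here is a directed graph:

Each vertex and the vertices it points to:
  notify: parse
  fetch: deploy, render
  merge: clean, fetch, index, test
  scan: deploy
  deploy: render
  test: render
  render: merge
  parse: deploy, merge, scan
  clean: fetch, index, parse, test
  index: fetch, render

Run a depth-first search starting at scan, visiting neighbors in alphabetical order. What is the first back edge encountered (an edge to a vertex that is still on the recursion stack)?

DFS from scan (visiting neighbors in alphabetical order); mark gray on enter, black on exit:
scan gray
  deploy gray
    render gray
      merge gray
        clean gray
          fetch gray
            fetch→deploy: deploy is gray → back edge
First back edge: fetch → deploy.

fetch->deploy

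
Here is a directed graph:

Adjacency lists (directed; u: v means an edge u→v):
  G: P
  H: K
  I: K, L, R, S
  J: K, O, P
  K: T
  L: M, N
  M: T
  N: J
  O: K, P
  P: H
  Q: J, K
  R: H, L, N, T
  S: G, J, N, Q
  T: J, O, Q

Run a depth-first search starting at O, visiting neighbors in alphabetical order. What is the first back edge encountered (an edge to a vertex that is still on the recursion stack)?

J->K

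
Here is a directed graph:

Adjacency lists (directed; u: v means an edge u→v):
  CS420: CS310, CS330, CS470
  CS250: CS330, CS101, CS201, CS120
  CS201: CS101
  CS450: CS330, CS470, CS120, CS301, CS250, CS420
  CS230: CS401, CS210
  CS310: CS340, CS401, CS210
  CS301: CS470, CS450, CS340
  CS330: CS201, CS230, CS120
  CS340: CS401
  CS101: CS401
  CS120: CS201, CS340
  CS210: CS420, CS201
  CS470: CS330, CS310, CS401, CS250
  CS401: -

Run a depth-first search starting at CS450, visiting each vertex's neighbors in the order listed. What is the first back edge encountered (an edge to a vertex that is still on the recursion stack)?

CS310→CS210

DFS from CS450 (visiting each vertex's neighbors in the order listed); mark gray on enter, black on exit:
CS450 gray
  CS330 gray
    CS201 gray
      CS101 gray
        CS401 gray
        CS401 black
      CS101 black
    CS201 black
    CS230 gray
      CS230→CS401: CS401 black — skip
      CS210 gray
        CS420 gray
          CS310 gray
            CS340 gray
              CS340→CS401: CS401 black — skip
            CS340 black
            CS310→CS401: CS401 black — skip
            CS310→CS210: CS210 is gray → back edge
First back edge: CS310 → CS210.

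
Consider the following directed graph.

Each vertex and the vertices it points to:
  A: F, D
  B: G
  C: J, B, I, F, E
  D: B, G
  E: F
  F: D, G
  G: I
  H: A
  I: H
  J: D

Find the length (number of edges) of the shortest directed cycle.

For each vertex v, BFS finds the shortest path from v back to v.
The shortest such closed walk is I → H → A → D → G → I, length 5.

5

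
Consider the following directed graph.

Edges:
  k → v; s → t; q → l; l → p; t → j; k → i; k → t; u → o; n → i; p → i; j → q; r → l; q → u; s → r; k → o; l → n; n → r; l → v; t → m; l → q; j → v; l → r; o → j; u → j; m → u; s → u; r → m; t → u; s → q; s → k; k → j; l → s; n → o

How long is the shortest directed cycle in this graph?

2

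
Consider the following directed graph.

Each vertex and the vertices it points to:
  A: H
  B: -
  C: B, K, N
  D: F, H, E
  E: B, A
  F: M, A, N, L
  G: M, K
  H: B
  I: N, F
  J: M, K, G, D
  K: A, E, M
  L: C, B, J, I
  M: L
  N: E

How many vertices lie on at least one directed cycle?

9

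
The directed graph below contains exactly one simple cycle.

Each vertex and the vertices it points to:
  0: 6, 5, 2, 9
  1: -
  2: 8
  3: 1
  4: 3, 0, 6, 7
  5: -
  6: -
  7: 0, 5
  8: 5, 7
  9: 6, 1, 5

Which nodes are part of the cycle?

0, 2, 7, 8

DFS with gray/black marking from 0:
0 gray
  6 gray
  6 black
  5 gray
  5 black
  2 gray
    8 gray
      8→5: 5 black — skip
      7 gray
        7→0: 0 is gray → back edge
Back edge closes the cycle 0 → 2 → 8 → 7 → 0; its vertices are {0, 2, 7, 8}.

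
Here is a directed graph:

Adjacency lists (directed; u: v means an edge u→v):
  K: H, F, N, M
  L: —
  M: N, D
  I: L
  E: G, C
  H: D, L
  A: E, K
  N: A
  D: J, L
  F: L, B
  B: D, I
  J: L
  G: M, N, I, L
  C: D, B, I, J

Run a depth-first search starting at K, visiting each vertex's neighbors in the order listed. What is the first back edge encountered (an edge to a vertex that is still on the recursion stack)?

DFS from K (visiting each vertex's neighbors in the order listed); mark gray on enter, black on exit:
K gray
  H gray
    D gray
      J gray
        L gray
        L black
      J black
      D→L: L black — skip
    D black
    H→L: L black — skip
  H black
  F gray
    F→L: L black — skip
    B gray
      B→D: D black — skip
      I gray
        I→L: L black — skip
      I black
    B black
  F black
  N gray
    A gray
      E gray
        G gray
          M gray
            M→N: N is gray → back edge
First back edge: M → N.

M→N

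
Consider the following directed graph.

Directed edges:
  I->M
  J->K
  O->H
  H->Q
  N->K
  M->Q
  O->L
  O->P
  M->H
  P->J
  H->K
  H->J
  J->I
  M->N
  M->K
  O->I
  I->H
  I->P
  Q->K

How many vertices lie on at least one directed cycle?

A vertex is on a directed cycle iff it belongs to a strongly connected component of size ≥ 2 (or has a self-loop).
The vertices on cycles are {H, I, J, M, P} — 5 in total.

5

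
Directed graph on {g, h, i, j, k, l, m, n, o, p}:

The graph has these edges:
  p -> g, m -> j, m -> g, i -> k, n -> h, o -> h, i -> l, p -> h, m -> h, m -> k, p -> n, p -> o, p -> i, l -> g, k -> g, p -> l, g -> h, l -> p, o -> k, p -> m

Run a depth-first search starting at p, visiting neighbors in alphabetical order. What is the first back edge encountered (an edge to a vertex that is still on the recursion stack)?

l->p

DFS from p (visiting neighbors in alphabetical order); mark gray on enter, black on exit:
p gray
  g gray
    h gray
    h black
  g black
  p→h: h black — skip
  i gray
    k gray
      k→g: g black — skip
    k black
    l gray
      l→g: g black — skip
      l→p: p is gray → back edge
First back edge: l → p.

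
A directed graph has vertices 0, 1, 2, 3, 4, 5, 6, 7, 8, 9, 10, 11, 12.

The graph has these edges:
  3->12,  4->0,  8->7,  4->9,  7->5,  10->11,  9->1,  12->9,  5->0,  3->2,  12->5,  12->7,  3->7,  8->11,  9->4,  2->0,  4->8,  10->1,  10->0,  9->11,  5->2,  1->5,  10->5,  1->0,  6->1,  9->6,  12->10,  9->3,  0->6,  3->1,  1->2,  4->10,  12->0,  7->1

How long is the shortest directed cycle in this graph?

2

For each vertex v, BFS finds the shortest path from v back to v.
The shortest such closed walk is 9 → 4 → 9, length 2.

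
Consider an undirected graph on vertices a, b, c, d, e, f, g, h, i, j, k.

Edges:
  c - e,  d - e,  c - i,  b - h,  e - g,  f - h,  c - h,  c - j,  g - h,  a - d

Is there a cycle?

DFS, tracking each vertex's parent; an edge to a visited non-parent vertex closes a cycle.
Start from i:
visit i (parent –)
  visit c (parent i)
    visit h (parent c)
      visit b (parent h)
        b–h: parent, skip
      visit g (parent h)
        visit e (parent g)
          visit d (parent e)
            d–e: parent, skip
            visit a (parent d)
              a–d: parent, skip
          e–c: c visited and ≠ parent → cycle
Cycle: c – h – g – e – c.

Yes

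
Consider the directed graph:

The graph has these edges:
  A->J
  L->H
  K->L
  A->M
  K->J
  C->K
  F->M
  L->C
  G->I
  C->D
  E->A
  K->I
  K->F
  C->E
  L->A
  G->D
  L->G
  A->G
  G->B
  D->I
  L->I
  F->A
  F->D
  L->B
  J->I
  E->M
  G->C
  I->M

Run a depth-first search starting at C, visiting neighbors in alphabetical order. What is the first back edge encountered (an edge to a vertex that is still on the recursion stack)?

DFS from C (visiting neighbors in alphabetical order); mark gray on enter, black on exit:
C gray
  D gray
    I gray
      M gray
      M black
    I black
  D black
  E gray
    A gray
      G gray
        B gray
        B black
        G→C: C is gray → back edge
First back edge: G → C.

G→C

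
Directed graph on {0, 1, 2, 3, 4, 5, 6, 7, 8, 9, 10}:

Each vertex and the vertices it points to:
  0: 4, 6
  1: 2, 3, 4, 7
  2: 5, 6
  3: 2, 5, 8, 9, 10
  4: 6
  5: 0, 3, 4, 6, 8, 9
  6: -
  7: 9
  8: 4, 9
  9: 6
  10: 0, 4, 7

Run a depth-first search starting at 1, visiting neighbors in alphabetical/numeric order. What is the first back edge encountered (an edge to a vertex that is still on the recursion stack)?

3->2

DFS from 1 (visiting neighbors in alphabetical/numeric order); mark gray on enter, black on exit:
1 gray
  2 gray
    5 gray
      0 gray
        4 gray
          6 gray
          6 black
        4 black
        0→6: 6 black — skip
      0 black
      3 gray
        3→2: 2 is gray → back edge
First back edge: 3 → 2.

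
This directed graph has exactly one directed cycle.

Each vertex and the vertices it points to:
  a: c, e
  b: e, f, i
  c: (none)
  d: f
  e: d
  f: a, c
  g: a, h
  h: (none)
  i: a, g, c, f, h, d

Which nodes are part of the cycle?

DFS with gray/black marking from e:
e gray
  d gray
    f gray
      a gray
        c gray
        c black
        a→e: e is gray → back edge
Back edge closes the cycle e → d → f → a → e; its vertices are {a, d, e, f}.

a, d, e, f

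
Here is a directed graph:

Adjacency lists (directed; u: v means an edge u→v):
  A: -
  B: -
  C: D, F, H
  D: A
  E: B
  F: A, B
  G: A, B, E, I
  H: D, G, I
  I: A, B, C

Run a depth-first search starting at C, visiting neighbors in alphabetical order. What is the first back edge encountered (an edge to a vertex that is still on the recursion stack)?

DFS from C (visiting neighbors in alphabetical order); mark gray on enter, black on exit:
C gray
  D gray
    A gray
    A black
  D black
  F gray
    F→A: A black — skip
    B gray
    B black
  F black
  H gray
    H→D: D black — skip
    G gray
      G→A: A black — skip
      G→B: B black — skip
      E gray
        E→B: B black — skip
      E black
      I gray
        I→A: A black — skip
        I→B: B black — skip
        I→C: C is gray → back edge
First back edge: I → C.

I->C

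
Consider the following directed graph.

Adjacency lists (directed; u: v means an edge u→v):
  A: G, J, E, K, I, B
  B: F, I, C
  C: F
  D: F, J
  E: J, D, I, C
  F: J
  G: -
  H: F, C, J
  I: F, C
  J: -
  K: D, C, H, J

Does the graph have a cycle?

No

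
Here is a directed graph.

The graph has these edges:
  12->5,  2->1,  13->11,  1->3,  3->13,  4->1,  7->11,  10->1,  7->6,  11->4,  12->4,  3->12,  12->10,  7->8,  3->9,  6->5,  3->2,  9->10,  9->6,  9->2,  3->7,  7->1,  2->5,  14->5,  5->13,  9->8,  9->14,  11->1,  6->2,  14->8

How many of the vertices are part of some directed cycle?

A vertex is on a directed cycle iff it belongs to a strongly connected component of size ≥ 2 (or has a self-loop).
The vertices on cycles are {1, 2, 3, 4, 5, 6, 7, 9, 10, 11, 12, 13, 14} — 13 in total.

13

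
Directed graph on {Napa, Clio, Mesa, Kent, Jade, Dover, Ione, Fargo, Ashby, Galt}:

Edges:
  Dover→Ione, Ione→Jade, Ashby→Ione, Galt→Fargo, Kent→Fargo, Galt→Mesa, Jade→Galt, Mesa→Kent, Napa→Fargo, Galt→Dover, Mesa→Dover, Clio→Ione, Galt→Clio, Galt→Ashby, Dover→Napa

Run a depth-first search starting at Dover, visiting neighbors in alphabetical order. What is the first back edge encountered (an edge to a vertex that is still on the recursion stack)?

Ashby->Ione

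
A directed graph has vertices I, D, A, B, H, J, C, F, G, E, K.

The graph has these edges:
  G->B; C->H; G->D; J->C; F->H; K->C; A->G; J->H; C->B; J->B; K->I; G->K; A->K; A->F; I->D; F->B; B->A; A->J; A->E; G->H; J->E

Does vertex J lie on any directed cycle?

Yes

J is on a cycle iff J can reach itself via ≥1 edge.
J → B → A → J — yes.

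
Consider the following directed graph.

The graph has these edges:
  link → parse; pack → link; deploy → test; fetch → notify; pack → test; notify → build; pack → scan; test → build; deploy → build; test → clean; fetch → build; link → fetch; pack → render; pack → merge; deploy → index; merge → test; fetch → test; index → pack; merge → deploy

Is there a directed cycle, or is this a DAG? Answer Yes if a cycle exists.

Yes

DFS with white/gray/black marking, starting from fetch:
fetch gray
  notify gray
    build gray
    build black
  notify black
  fetch→build: build black — skip
  test gray
    clean gray
    clean black
    test→build: build black — skip
  test black
fetch black
merge gray
  merge→test: test black — skip
  deploy gray
    deploy→test: test black — skip
    deploy→build: build black — skip
    index gray
      pack gray
        pack→merge: merge is gray → back edge
Back edge found, so a cycle exists: merge → deploy → index → pack → merge.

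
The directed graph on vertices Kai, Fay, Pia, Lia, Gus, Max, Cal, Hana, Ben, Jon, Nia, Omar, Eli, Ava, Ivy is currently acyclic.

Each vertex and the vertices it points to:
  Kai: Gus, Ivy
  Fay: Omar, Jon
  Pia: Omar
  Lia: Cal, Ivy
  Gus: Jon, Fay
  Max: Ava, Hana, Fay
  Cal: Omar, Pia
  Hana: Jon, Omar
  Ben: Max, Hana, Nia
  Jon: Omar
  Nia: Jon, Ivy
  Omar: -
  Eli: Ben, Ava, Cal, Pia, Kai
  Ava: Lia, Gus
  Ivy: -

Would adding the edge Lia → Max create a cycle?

Adding Lia→Max creates a cycle iff Max can already reach Lia.
Path from Max: Max → Ava → Lia.
So Max → … → Lia → Max is a cycle.

Yes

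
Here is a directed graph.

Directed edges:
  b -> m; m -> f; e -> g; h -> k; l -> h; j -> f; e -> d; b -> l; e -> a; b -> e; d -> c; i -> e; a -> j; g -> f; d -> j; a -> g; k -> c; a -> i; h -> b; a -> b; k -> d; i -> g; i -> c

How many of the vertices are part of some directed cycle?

6

A vertex is on a directed cycle iff it belongs to a strongly connected component of size ≥ 2 (or has a self-loop).
The vertices on cycles are {a, b, e, h, i, l} — 6 in total.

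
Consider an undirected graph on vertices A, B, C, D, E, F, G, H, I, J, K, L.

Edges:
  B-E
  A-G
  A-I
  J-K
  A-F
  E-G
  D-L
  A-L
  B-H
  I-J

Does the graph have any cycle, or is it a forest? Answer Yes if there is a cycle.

No

DFS, tracking each vertex's parent; an edge to a visited non-parent vertex closes a cycle.
Start from G:
visit G (parent –)
  visit A (parent G)
    visit I (parent A)
      visit J (parent I)
        visit K (parent J)
          K–J: parent, skip
        J–I: parent, skip
      I–A: parent, skip
    A–G: parent, skip
    visit L (parent A)
      L–A: parent, skip
      visit D (parent L)
        D–L: parent, skip
    visit F (parent A)
      F–A: parent, skip
  visit E (parent G)
    E–G: parent, skip
    visit B (parent E)
      visit H (parent B)
        H–B: parent, skip
      B–E: parent, skip
visit C (parent –)
No non-parent visited neighbor found — the graph is a forest.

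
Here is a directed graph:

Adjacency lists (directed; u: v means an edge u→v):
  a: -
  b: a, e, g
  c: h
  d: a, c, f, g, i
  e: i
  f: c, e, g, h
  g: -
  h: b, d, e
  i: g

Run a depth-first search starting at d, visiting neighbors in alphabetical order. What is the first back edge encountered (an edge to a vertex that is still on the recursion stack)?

DFS from d (visiting neighbors in alphabetical order); mark gray on enter, black on exit:
d gray
  a gray
  a black
  c gray
    h gray
      b gray
        b→a: a black — skip
        e gray
          i gray
            g gray
            g black
          i black
        e black
        b→g: g black — skip
      b black
      h→d: d is gray → back edge
First back edge: h → d.

h→d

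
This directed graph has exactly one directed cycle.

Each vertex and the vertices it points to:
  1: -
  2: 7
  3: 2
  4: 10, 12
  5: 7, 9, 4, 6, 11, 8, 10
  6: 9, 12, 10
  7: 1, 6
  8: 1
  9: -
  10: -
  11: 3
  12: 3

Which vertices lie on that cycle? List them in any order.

2, 3, 6, 7, 12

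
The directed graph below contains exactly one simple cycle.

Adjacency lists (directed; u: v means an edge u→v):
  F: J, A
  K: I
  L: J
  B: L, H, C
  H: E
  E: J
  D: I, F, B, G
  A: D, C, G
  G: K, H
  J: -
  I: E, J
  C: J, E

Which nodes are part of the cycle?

A, D, F

DFS with gray/black marking from D:
D gray
  I gray
    E gray
      J gray
      J black
    E black
    I→J: J black — skip
  I black
  F gray
    F→J: J black — skip
    A gray
      A→D: D is gray → back edge
Back edge closes the cycle D → F → A → D; its vertices are {A, D, F}.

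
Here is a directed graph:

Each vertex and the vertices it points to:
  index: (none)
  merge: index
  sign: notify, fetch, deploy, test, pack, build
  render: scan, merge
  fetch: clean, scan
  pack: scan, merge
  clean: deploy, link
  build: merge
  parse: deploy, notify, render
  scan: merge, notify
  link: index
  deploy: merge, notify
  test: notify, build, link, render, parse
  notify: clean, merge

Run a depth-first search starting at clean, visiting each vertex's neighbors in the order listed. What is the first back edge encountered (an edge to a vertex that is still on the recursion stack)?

notify→clean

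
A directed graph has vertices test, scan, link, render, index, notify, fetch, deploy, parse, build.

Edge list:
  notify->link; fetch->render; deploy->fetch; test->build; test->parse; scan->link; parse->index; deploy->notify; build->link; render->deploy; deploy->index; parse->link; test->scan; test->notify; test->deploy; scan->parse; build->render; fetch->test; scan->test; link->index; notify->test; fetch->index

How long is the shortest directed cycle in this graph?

For each vertex v, BFS finds the shortest path from v back to v.
The shortest such closed walk is test → scan → test, length 2.

2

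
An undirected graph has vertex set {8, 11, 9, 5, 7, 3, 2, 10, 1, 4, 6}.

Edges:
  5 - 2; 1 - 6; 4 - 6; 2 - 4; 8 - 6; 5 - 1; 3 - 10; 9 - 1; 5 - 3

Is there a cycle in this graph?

DFS, tracking each vertex's parent; an edge to a visited non-parent vertex closes a cycle.
Start from 3:
visit 3 (parent –)
  visit 10 (parent 3)
    10–3: parent, skip
  visit 5 (parent 3)
    visit 2 (parent 5)
      visit 4 (parent 2)
        visit 6 (parent 4)
          visit 1 (parent 6)
            visit 9 (parent 1)
              9–1: parent, skip
            1–6: parent, skip
            1–5: 5 visited and ≠ parent → cycle
Cycle: 5 – 2 – 4 – 6 – 1 – 5.

Yes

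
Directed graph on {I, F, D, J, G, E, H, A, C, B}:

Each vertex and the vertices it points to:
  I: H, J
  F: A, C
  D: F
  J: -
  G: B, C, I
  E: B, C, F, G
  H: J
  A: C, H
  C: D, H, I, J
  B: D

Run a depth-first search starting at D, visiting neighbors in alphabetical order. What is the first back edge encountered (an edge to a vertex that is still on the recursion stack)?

C→D

DFS from D (visiting neighbors in alphabetical order); mark gray on enter, black on exit:
D gray
  F gray
    A gray
      C gray
        C→D: D is gray → back edge
First back edge: C → D.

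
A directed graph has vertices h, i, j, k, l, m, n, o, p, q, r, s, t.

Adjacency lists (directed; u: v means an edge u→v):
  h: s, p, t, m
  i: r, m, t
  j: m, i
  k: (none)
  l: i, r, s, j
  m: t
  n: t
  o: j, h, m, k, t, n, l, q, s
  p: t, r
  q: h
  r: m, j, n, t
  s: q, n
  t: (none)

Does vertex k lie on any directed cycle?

No

k lies on a cycle iff there is a path from k back to itself.
Exploring from k, it never reaches itself; equivalently, its strongly connected component is a singleton.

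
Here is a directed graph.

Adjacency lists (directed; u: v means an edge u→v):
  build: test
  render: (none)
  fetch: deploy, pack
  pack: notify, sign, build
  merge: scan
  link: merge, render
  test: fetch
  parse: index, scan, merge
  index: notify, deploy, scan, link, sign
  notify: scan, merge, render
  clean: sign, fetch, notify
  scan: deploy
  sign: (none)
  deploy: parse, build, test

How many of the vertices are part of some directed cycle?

A vertex is on a directed cycle iff it belongs to a strongly connected component of size ≥ 2 (or has a self-loop).
The vertices on cycles are {link, pack, scan, test, build, fetch, index, merge, parse, deploy, notify} — 11 in total.

11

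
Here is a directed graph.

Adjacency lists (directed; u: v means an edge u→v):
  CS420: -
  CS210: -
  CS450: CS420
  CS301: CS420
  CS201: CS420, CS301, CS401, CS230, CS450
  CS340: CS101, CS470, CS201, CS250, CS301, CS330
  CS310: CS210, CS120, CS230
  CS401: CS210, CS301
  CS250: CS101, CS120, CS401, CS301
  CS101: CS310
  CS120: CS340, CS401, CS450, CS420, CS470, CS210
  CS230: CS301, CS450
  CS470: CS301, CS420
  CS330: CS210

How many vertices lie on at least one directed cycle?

A vertex is on a directed cycle iff it belongs to a strongly connected component of size ≥ 2 (or has a self-loop).
The vertices on cycles are {CS101, CS120, CS250, CS310, CS340} — 5 in total.

5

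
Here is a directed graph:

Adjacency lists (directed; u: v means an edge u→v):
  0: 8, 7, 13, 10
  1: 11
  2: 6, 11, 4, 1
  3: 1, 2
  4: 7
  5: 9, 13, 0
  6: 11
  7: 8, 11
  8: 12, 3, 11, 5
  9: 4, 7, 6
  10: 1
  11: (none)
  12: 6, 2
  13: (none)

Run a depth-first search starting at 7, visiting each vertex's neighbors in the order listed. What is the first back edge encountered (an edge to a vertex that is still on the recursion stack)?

4->7

DFS from 7 (visiting each vertex's neighbors in the order listed); mark gray on enter, black on exit:
7 gray
  8 gray
    12 gray
      6 gray
        11 gray
        11 black
      6 black
      2 gray
        2→6: 6 black — skip
        2→11: 11 black — skip
        4 gray
          4→7: 7 is gray → back edge
First back edge: 4 → 7.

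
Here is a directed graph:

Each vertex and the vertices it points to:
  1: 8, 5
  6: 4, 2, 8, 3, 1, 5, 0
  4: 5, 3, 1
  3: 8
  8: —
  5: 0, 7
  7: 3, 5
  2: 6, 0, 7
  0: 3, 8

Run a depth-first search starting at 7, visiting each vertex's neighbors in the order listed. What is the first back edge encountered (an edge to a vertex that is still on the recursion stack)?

DFS from 7 (visiting each vertex's neighbors in the order listed); mark gray on enter, black on exit:
7 gray
  3 gray
    8 gray
    8 black
  3 black
  5 gray
    0 gray
      0→3: 3 black — skip
      0→8: 8 black — skip
    0 black
    5→7: 7 is gray → back edge
First back edge: 5 → 7.

5→7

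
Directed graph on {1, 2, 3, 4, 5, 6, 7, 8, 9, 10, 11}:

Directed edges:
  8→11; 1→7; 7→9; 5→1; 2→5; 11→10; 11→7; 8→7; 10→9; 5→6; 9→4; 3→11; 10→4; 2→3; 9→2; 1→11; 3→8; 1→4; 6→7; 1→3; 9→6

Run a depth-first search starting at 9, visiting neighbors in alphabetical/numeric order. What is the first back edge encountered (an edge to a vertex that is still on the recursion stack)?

7->9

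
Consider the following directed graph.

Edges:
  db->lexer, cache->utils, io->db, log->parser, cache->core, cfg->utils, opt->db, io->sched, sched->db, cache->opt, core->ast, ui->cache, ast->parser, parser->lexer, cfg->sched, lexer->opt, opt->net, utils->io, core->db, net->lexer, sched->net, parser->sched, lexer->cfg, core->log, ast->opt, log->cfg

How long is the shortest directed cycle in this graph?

3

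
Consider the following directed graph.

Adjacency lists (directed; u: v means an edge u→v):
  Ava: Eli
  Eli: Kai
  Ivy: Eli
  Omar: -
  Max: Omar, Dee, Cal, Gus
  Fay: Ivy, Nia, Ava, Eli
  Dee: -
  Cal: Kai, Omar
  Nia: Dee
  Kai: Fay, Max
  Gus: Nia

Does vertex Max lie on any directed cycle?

Max is on a cycle iff Max can reach itself via ≥1 edge.
Max → Cal → Kai → Max — yes.

Yes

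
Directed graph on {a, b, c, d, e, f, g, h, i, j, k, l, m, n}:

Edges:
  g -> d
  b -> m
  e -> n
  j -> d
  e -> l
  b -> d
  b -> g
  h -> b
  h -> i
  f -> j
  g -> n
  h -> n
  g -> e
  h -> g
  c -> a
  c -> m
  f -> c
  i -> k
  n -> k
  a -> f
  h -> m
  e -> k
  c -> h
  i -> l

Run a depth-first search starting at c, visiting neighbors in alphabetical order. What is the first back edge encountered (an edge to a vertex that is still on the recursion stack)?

f→c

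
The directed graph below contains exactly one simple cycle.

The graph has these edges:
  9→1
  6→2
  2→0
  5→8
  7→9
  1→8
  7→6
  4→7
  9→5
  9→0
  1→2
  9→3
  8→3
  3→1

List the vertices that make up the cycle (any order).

1, 3, 8

DFS with gray/black marking from 3:
3 gray
  1 gray
    8 gray
      8→3: 3 is gray → back edge
Back edge closes the cycle 3 → 1 → 8 → 3; its vertices are {1, 3, 8}.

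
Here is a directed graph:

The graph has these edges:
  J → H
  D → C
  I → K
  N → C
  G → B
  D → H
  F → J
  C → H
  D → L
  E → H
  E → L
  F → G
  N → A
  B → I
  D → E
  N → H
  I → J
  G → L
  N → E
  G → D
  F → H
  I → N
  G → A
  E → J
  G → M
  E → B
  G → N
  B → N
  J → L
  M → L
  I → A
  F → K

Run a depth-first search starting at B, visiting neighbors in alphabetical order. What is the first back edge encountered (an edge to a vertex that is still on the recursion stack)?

E→B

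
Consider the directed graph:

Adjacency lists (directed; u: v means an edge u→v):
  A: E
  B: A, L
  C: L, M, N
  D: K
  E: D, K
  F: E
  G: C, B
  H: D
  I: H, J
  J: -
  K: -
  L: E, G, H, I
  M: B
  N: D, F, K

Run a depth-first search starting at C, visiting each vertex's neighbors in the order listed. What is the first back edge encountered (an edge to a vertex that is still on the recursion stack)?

G->C

DFS from C (visiting each vertex's neighbors in the order listed); mark gray on enter, black on exit:
C gray
  L gray
    E gray
      D gray
        K gray
        K black
      D black
      E→K: K black — skip
    E black
    G gray
      G→C: C is gray → back edge
First back edge: G → C.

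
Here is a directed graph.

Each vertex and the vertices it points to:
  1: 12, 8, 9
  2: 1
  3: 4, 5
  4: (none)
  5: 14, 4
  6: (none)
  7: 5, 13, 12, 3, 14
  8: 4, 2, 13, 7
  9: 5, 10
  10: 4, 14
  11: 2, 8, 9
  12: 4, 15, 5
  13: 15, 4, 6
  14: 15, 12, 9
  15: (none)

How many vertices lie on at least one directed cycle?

A vertex is on a directed cycle iff it belongs to a strongly connected component of size ≥ 2 (or has a self-loop).
The vertices on cycles are {1, 2, 5, 8, 9, 10, 12, 14} — 8 in total.

8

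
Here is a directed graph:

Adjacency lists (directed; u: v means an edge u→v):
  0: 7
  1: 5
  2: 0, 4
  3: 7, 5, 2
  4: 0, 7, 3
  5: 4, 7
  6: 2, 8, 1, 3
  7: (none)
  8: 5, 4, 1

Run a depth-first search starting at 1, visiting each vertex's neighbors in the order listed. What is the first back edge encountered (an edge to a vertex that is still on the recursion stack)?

3→5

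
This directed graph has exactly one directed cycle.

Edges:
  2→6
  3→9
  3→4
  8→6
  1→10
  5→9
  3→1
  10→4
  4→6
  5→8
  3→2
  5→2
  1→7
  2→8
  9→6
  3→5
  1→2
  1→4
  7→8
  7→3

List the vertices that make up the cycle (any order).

DFS with gray/black marking from 3:
3 gray
  9 gray
    6 gray
    6 black
  9 black
  4 gray
    4→6: 6 black — skip
  4 black
  1 gray
    1→4: 4 black — skip
    7 gray
      7→3: 3 is gray → back edge
Back edge closes the cycle 3 → 1 → 7 → 3; its vertices are {1, 3, 7}.

1, 3, 7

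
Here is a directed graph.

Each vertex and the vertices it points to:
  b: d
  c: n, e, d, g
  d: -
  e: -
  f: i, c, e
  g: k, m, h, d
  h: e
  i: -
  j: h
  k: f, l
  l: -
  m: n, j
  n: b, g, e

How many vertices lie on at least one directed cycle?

A vertex is on a directed cycle iff it belongs to a strongly connected component of size ≥ 2 (or has a self-loop).
The vertices on cycles are {c, f, g, k, m, n} — 6 in total.

6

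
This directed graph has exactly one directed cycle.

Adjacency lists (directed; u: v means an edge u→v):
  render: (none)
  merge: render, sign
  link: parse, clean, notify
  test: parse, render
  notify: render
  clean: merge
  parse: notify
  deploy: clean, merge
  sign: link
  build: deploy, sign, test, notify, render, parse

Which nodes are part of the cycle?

link, sign, clean, merge

DFS with gray/black marking from sign:
sign gray
  link gray
    parse gray
      notify gray
        render gray
        render black
      notify black
    parse black
    clean gray
      merge gray
        merge→render: render black — skip
        merge→sign: sign is gray → back edge
Back edge closes the cycle sign → link → clean → merge → sign; its vertices are {link, sign, clean, merge}.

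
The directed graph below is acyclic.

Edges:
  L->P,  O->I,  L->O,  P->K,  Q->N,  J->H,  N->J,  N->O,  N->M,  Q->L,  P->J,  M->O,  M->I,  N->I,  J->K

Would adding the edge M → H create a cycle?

No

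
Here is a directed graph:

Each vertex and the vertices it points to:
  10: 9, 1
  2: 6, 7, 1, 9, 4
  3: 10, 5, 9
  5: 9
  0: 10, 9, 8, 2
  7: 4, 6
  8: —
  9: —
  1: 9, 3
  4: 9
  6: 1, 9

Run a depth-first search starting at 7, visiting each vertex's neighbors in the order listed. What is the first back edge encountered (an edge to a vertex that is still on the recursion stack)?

DFS from 7 (visiting each vertex's neighbors in the order listed); mark gray on enter, black on exit:
7 gray
  4 gray
    9 gray
    9 black
  4 black
  6 gray
    1 gray
      1→9: 9 black — skip
      3 gray
        10 gray
          10→9: 9 black — skip
          10→1: 1 is gray → back edge
First back edge: 10 → 1.

10->1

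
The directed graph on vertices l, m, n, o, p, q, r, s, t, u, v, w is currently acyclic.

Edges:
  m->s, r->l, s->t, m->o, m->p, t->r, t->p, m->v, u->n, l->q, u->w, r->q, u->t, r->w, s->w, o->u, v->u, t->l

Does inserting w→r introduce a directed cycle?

Adding w→r creates a cycle iff r can already reach w.
Path from r: r → w.
So r → … → w → r is a cycle.

Yes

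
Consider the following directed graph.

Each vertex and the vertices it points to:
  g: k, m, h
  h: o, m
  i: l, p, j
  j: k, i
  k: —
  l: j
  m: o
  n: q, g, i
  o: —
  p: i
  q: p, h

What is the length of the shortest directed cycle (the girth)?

For each vertex v, BFS finds the shortest path from v back to v.
The shortest such closed walk is i → p → i, length 2.

2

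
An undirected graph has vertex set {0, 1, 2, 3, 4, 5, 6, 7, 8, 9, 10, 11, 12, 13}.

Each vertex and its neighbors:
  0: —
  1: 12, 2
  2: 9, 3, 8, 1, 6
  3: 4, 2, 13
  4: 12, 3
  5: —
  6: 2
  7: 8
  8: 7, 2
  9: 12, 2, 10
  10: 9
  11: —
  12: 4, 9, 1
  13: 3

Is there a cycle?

Yes

DFS, tracking each vertex's parent; an edge to a visited non-parent vertex closes a cycle.
Start from 7:
visit 7 (parent –)
  visit 8 (parent 7)
    8–7: parent, skip
    visit 2 (parent 8)
      visit 9 (parent 2)
        visit 12 (parent 9)
          visit 4 (parent 12)
            4–12: parent, skip
            visit 3 (parent 4)
              3–4: parent, skip
              3–2: 2 visited and ≠ parent → cycle
Cycle: 2 – 9 – 12 – 4 – 3 – 2.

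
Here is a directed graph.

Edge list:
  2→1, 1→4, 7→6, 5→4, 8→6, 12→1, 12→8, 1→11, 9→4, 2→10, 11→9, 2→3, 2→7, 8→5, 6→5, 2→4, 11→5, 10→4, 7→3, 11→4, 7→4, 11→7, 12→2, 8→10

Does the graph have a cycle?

DFS with white/gray/black marking, starting from 11:
11 gray
  4 gray
  4 black
  7 gray
    3 gray
    3 black
    6 gray
      5 gray
        5→4: 4 black — skip
      5 black
    6 black
    7→4: 4 black — skip
  7 black
  9 gray
    9→4: 4 black — skip
  9 black
  11→5: 5 black — skip
11 black
1 gray
  1→11: 11 black — skip
  1→4: 4 black — skip
1 black
2 gray
  10 gray
    10→4: 4 black — skip
  10 black
  2→1: 1 black — skip
  2→4: 4 black — skip
  2→3: 3 black — skip
  2→7: 7 black — skip
2 black
8 gray
  8→6: 6 black — skip
  8→10: 10 black — skip
  8→5: 5 black — skip
8 black
12 gray
  12→8: 8 black — skip
  12→2: 2 black — skip
  12→1: 1 black — skip
12 black
Every edge goes to a white or black vertex — no back edge, so the graph is acyclic.

No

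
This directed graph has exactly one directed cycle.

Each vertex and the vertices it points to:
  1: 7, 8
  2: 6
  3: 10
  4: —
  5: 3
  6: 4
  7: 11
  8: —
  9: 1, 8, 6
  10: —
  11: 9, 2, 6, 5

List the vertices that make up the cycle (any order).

DFS with gray/black marking from 11:
11 gray
  9 gray
    1 gray
      7 gray
        7→11: 11 is gray → back edge
Back edge closes the cycle 11 → 9 → 1 → 7 → 11; its vertices are {1, 7, 9, 11}.

1, 7, 9, 11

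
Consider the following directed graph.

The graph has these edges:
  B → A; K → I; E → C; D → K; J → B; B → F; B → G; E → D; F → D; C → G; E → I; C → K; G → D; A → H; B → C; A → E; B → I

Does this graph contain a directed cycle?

No

DFS with white/gray/black marking, starting from C:
C gray
  G gray
    D gray
      K gray
        I gray
        I black
      K black
    D black
  G black
  C→K: K black — skip
C black
A gray
  H gray
  H black
  E gray
    E→D: D black — skip
    E→C: C black — skip
    E→I: I black — skip
  E black
A black
B gray
  B→I: I black — skip
  B→A: A black — skip
  B→C: C black — skip
  B→G: G black — skip
  F gray
    F→D: D black — skip
  F black
B black
J gray
  J→B: B black — skip
J black
Every edge goes to a white or black vertex — no back edge, so the graph is acyclic.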